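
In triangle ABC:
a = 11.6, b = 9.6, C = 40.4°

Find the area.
Two sides and the included angle (SAS): A = ½·a·b·sin(C) = ½·11.6·9.6·sin(40.4°)
sin(40.4°) ≈ 0.64812
A ≈ ½·111.36·0.64812 = 55.68·0.64812 ≈ 36.0873

Area = 36.09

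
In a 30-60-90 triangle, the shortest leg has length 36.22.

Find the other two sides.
In a 30-60-90 triangle the sides are in ratio 1 : √3 : 2 (short leg : long leg : hypotenuse).
Long leg = 36.22·√3 ≈ 36.22·1.73205 ≈ 62.7349
Hypotenuse = 2·36.22 = 72.44

Long leg = 36.22√3 = 62.73, Hypotenuse = 72.44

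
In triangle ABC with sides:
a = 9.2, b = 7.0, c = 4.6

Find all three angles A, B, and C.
Law of cosines for each angle (a² = 84.64, b² = 49, c² = 21.16):
cos(A) = (b² + c² − a²)/(2bc) = (49 + 21.16 − 84.64)/(2·7.0·4.6) = -14.48/64.4 ≈ -0.224845  ⇒  A ≈ 102.994°
cos(B) = (a² + c² − b²)/(2ac) = (84.64 + 21.16 − 49)/(2·9.2·4.6) = 56.8/84.64 ≈ 0.671078  ⇒  B ≈ 47.8497°
cos(C) = (a² + b² − c²)/(2ab) = (84.64 + 49 − 21.16)/(2·9.2·7.0) = 112.48/128.8 ≈ 0.873292  ⇒  C ≈ 29.1565°
Check: A + B + C ≈ 180°

A = 103°, B = 47.85°, C = 29.16°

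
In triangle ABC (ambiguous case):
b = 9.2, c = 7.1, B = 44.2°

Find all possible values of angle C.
b/sin(B) = c/sin(C)  ⇒  sin(C) = c·sin(B)/b = 7.1·sin(44.2°)/9.2
sin(44.2°) ≈ 0.697165
sin(C) ≈ 7.1·0.697165/9.2 ≈ 4.94987/9.2 ≈ 0.53803
Candidate 1: C₁ = arcsin(0.53803) ≈ 32.5496°  →  A = 180° − 44.2° − 32.5496° ≈ 103.25° > 0, valid
Candidate 2: C₂ = 180° − C₁ ≈ 147.45°  →  A = 180° − 44.2° − 147.45° ≈ -11.6504° ≤ 0, not a valid triangle

C = 32.55° (one solution)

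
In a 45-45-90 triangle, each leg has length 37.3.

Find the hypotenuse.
In a 45-45-90 triangle the sides are in ratio 1 : 1 : √2, so hypotenuse = leg·√2.
Hypotenuse = 37.3·√2 ≈ 37.3·1.41421 ≈ 52.7502

Hypotenuse = 37.3√2 = 52.75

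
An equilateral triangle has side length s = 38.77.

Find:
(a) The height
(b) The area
(a) The height splits the triangle into two 30-60-90 halves: h = s·√3/2 = 38.77·1.73205/2 ≈ 67.1516/2 ≈ 33.5758
(b) Area = (√3/4)·s² = (√3/4)·38.77² = (√3/4)·1503.1129 ≈ 0.433013·1503.1129 ≈ 650.867

Height = 33.58, Area = 650.9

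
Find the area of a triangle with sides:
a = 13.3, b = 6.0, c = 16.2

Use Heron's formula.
s = (13.3 + 6.0 + 16.2)/2 = 35.5/2 = 17.75
s − a = 4.45, s − b = 11.75, s − c = 1.55
s(s−a)(s−b)(s−c) = 17.75·4.45·11.75·1.55 ≈ 1438.56
Area = √1438.56 ≈ 37.9284

Area = 37.93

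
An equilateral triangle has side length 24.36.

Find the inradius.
r = Area/s with s the semi-perimeter.
Area = (√3/4)·24.36² = (√3/4)·593.4096 ≈ 0.433013·593.4096 ≈ 256.954
s = 3·24.36/2 = 36.54
r ≈ 256.954/36.54 ≈ 7.03213
(Equivalently r = side/(2√3) = 24.36/3.4641 ≈ 7.03213.)

r = 7.032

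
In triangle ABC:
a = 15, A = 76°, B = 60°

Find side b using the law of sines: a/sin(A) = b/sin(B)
a/sin(A) = b/sin(B)  ⇒  b = a·sin(B)/sin(A) = 15·sin(60°)/sin(76°)
sin(60°) ≈ 0.866025, sin(76°) ≈ 0.970296
b ≈ 15·0.866025/0.970296 ≈ 12.9904/0.970296 ≈ 13.3881

b = 13.39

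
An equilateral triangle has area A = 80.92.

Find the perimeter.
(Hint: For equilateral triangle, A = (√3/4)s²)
A = (√3/4)s²  ⇒  s² = 4A/√3 = 4·80.92/√3 = 323.68/1.73205 ≈ 186.877
s ≈ √186.877 ≈ 13.6703
Perimeter = 3s ≈ 3·13.6703 ≈ 41.0109

Perimeter = 41.01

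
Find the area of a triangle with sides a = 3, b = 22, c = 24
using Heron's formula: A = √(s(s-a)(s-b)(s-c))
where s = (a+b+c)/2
s = (3 + 22 + 24)/2 = 49/2 = 24.5
s − a = 21.5, s − b = 2.5, s − c = 0.5
s(s−a)(s−b)(s−c) = 24.5·21.5·2.5·0.5 = 658.4375
Area = √658.4375 ≈ 25.66

s = 24.5, Area = 25.66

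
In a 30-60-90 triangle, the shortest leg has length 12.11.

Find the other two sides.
In a 30-60-90 triangle the sides are in ratio 1 : √3 : 2 (short leg : long leg : hypotenuse).
Long leg = 12.11·√3 ≈ 12.11·1.73205 ≈ 20.9751
Hypotenuse = 2·12.11 = 24.22

Long leg = 12.11√3 = 20.98, Hypotenuse = 24.22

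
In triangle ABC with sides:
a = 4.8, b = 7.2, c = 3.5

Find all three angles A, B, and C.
Law of cosines for each angle (a² = 23.04, b² = 51.84, c² = 12.25):
cos(A) = (b² + c² − a²)/(2bc) = (51.84 + 12.25 − 23.04)/(2·7.2·3.5) = 41.05/50.4 ≈ 0.814484  ⇒  A ≈ 35.4636°
cos(B) = (a² + c² − b²)/(2ac) = (23.04 + 12.25 − 51.84)/(2·4.8·3.5) = -16.55/33.6 ≈ -0.49256  ⇒  B ≈ 119.509°
cos(C) = (a² + b² − c²)/(2ab) = (23.04 + 51.84 − 12.25)/(2·4.8·7.2) = 62.63/69.12 ≈ 0.906105  ⇒  C ≈ 25.0274°
Check: A + B + C ≈ 180°

A = 35.46°, B = 119.5°, C = 25.03°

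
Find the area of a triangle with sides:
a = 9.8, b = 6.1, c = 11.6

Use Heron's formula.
s = (9.8 + 6.1 + 11.6)/2 = 27.5/2 = 13.75
s − a = 3.95, s − b = 7.65, s − c = 2.15
s(s−a)(s−b)(s−c) = 13.75·3.95·7.65·2.15 ≈ 893.305
Area = √893.305 ≈ 29.8882

Area = 29.89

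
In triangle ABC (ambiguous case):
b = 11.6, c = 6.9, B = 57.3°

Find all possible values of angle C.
b/sin(B) = c/sin(C)  ⇒  sin(C) = c·sin(B)/b = 6.9·sin(57.3°)/11.6
sin(57.3°) ≈ 0.841511
sin(C) ≈ 6.9·0.841511/11.6 ≈ 5.80642/11.6 ≈ 0.500554
Candidate 1: C₁ = arcsin(0.500554) ≈ 30.0366°  →  A = 180° − 57.3° − 30.0366° ≈ 92.6634° > 0, valid
Candidate 2: C₂ = 180° − C₁ ≈ 149.963°  →  A = 180° − 57.3° − 149.963° ≈ -27.2634° ≤ 0, not a valid triangle

C = 30.04° (one solution)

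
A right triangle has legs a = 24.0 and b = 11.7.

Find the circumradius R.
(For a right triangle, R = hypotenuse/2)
Hypotenuse c = √(a² + b²) = √(576 + 136.89) = √712.89 ≈ 26.7
R = c/2 ≈ 26.7/2 ≈ 13.35

R = 13.35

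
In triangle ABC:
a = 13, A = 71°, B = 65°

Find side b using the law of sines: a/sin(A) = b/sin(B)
a/sin(A) = b/sin(B)  ⇒  b = a·sin(B)/sin(A) = 13·sin(65°)/sin(71°)
sin(65°) ≈ 0.906308, sin(71°) ≈ 0.945519
b ≈ 13·0.906308/0.945519 ≈ 11.782/0.945519 ≈ 12.4609

b = 12.46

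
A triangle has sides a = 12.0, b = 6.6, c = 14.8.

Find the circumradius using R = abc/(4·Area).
First find the area with Heron's formula.
s = (12.0 + 6.6 + 14.8)/2 = 16.7
Area = √(s(s−a)(s−b)(s−c)) = √(16.7·4.7·10.1·1.9) ≈ √1506.22 ≈ 38.8101
abc = 12.0·6.6·14.8 = 1172.16
R = abc/(4·Area) ≈ 1172.16/(4·38.8101) = 1172.16/155.24 ≈ 7.55061

R = 7.551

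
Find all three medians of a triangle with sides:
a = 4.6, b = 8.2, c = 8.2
Median formula: m_a = ½√(2b² + 2c² − a²) (and cyclically). a² = 21.16, b² = 67.24, c² = 67.24.
m_a = ½√(2·67.24 + 2·67.24 − 21.16) = ½√247.8 ≈ ½·15.7417 ≈ 7.87083
m_b = ½√(2·21.16 + 2·67.24 − 67.24) = ½√109.56 ≈ ½·10.4671 ≈ 5.23355
m_c = ½√(2·21.16 + 2·67.24 − 67.24) = ½√109.56 ≈ ½·10.4671 ≈ 5.23355

m_a = 7.871, m_b = 5.234, m_c = 5.234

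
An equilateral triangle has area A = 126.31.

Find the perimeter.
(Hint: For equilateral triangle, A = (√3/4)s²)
A = (√3/4)s²  ⇒  s² = 4A/√3 = 4·126.31/√3 = 505.24/1.73205 ≈ 291.7
s ≈ √291.7 ≈ 17.0792
Perimeter = 3s ≈ 3·17.0792 ≈ 51.2377

Perimeter = 51.24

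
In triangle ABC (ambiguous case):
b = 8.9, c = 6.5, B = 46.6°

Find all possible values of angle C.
b/sin(B) = c/sin(C)  ⇒  sin(C) = c·sin(B)/b = 6.5·sin(46.6°)/8.9
sin(46.6°) ≈ 0.726575
sin(C) ≈ 6.5·0.726575/8.9 ≈ 4.72274/8.9 ≈ 0.530644
Candidate 1: C₁ = arcsin(0.530644) ≈ 32.049°  →  A = 180° − 46.6° − 32.049° ≈ 101.351° > 0, valid
Candidate 2: C₂ = 180° − C₁ ≈ 147.951°  →  A = 180° − 46.6° − 147.951° ≈ -14.551° ≤ 0, not a valid triangle

C = 32.05° (one solution)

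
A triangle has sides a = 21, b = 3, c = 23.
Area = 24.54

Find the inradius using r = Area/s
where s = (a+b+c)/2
s = (21 + 3 + 23)/2 = 47/2 = 23.5
r = Area/s = 24.54/23.5 ≈ 1.04426

r = 1.044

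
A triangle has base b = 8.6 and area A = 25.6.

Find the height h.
A = ½·b·h  ⇒  h = 2A/b = 2·25.6/8.6 = 51.2/8.6 ≈ 5.95349

h = 5.953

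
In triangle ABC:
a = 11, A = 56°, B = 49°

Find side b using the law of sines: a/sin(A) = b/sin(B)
a/sin(A) = b/sin(B)  ⇒  b = a·sin(B)/sin(A) = 11·sin(49°)/sin(56°)
sin(49°) ≈ 0.75471, sin(56°) ≈ 0.829038
b ≈ 11·0.75471/0.829038 ≈ 8.30181/0.829038 ≈ 10.0138

b = 10.01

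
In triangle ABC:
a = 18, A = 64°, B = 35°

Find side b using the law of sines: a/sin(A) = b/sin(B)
a/sin(A) = b/sin(B)  ⇒  b = a·sin(B)/sin(A) = 18·sin(35°)/sin(64°)
sin(35°) ≈ 0.573576, sin(64°) ≈ 0.898794
b ≈ 18·0.573576/0.898794 ≈ 10.3244/0.898794 ≈ 11.4869

b = 11.49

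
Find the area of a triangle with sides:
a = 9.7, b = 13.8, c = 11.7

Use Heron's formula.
s = (9.7 + 13.8 + 11.7)/2 = 35.2/2 = 17.6
s − a = 7.9, s − b = 3.8, s − c = 5.9
s(s−a)(s−b)(s−c) = 17.6·7.9·3.8·5.9 ≈ 3117.28
Area = √3117.28 ≈ 55.8326

Area = 55.83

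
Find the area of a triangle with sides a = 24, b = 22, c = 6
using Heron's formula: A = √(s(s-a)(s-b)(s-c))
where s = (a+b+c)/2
s = (24 + 22 + 6)/2 = 52/2 = 26
s − a = 2, s − b = 4, s − c = 20
s(s−a)(s−b)(s−c) = 26·2·4·20 = 4160
Area = √4160 ≈ 64.4981

s = 26.0, Area = 64.5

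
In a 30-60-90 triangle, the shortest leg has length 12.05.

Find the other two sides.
In a 30-60-90 triangle the sides are in ratio 1 : √3 : 2 (short leg : long leg : hypotenuse).
Long leg = 12.05·√3 ≈ 12.05·1.73205 ≈ 20.8712
Hypotenuse = 2·12.05 = 24.1

Long leg = 12.05√3 = 20.87, Hypotenuse = 24.1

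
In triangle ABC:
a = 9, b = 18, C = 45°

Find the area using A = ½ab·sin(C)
A = ½·a·b·sin(C) = ½·9·18·sin(45°)
sin(45°) ≈ 0.707107
A ≈ ½·162·0.707107 = 81·0.707107 ≈ 57.2756

Area = 57.28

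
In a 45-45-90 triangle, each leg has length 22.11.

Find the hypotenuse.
In a 45-45-90 triangle the sides are in ratio 1 : 1 : √2, so hypotenuse = leg·√2.
Hypotenuse = 22.11·√2 ≈ 22.11·1.41421 ≈ 31.2683

Hypotenuse = 22.11√2 = 31.27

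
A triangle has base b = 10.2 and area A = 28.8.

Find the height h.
A = ½·b·h  ⇒  h = 2A/b = 2·28.8/10.2 = 57.6/10.2 ≈ 5.64706

h = 5.647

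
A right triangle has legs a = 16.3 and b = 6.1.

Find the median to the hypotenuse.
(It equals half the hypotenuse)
Hypotenuse c = √(a² + b²) = √(265.69 + 37.21) = √302.9 ≈ 17.404
Median to hypotenuse = c/2 ≈ 17.404/2 ≈ 8.70201

Median = 8.702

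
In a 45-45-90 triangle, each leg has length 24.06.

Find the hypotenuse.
In a 45-45-90 triangle the sides are in ratio 1 : 1 : √2, so hypotenuse = leg·√2.
Hypotenuse = 24.06·√2 ≈ 24.06·1.41421 ≈ 34.026

Hypotenuse = 24.06√2 = 34.03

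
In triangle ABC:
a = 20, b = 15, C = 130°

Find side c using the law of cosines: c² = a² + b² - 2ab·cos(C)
c² = 20² + 15² − 2·20·15·cos(130°)
cos(130°) ≈ -0.642788
c² ≈ 400 + 225 − 600·(-0.642788) ≈ 625 + 385.673 ≈ 1010.67
c ≈ √1010.67 ≈ 31.7911

c = 31.79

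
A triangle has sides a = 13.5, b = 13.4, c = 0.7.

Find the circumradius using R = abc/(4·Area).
First find the area with Heron's formula.
s = (13.5 + 13.4 + 0.7)/2 = 13.8
Area = √(s(s−a)(s−b)(s−c)) = √(13.8·0.3·0.4·13.1) ≈ √21.6936 ≈ 4.65764
abc = 13.5·13.4·0.7 = 126.63
R = abc/(4·Area) ≈ 126.63/(4·4.65764) = 126.63/18.6306 ≈ 6.7969

R = 6.797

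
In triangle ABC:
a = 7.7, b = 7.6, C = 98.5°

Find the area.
Two sides and the included angle (SAS): A = ½·a·b·sin(C) = ½·7.7·7.6·sin(98.5°)
sin(98.5°) ≈ 0.989016
A ≈ ½·58.52·0.989016 = 29.26·0.989016 ≈ 28.9386

Area = 28.94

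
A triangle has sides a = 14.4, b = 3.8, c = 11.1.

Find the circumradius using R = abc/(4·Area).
First find the area with Heron's formula.
s = (14.4 + 3.8 + 11.1)/2 = 14.65
Area = √(s(s−a)(s−b)(s−c)) = √(14.65·0.25·10.85·3.55) ≈ √141.07 ≈ 11.8773
abc = 14.4·3.8·11.1 = 607.392
R = abc/(4·Area) ≈ 607.392/(4·11.8773) = 607.392/47.5092 ≈ 12.7847

R = 12.78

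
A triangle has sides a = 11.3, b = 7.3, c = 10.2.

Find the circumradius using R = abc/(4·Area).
First find the area with Heron's formula.
s = (11.3 + 7.3 + 10.2)/2 = 14.4
Area = √(s(s−a)(s−b)(s−c)) = √(14.4·3.1·7.1·4.2) ≈ √1331.16 ≈ 36.4851
abc = 11.3·7.3·10.2 = 841.398
R = abc/(4·Area) ≈ 841.398/(4·36.4851) = 841.398/145.941 ≈ 5.76535

R = 5.765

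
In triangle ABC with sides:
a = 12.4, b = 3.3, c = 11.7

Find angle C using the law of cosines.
c² = a² + b² − 2ab·cos(C)  ⇒  cos(C) = (a² + b² − c²)/(2ab)
cos(C) = (12.4² + 3.3² − 11.7²)/(2·12.4·3.3) = (153.76 + 10.89 − 136.89)/81.84 = 27.76/81.84 ≈ 0.339198
C = arccos(0.339198) ≈ 70.172°

C = 70.17°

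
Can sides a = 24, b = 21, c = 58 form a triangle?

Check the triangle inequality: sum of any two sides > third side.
a + b vs c: 24 + 21 = 45 ≤ 58  ✗
a + c vs b: 24 + 58 = 82 > 21  ✓
b + c vs a: 21 + 58 = 79 > 24  ✓

No: 24 + 21 = 45 is not > 58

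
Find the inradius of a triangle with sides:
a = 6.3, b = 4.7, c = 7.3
r = Area/s where s is the semi-perimeter.
s = (6.3 + 4.7 + 7.3)/2 = 18.3/2 = 9.15
Area = √(s(s−a)(s−b)(s−c)) = √(9.15·2.85·4.45·1.85) ≈ √214.683 ≈ 14.6521
r ≈ 14.6521/9.15 ≈ 1.60132

r = 1.601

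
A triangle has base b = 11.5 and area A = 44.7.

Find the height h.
A = ½·b·h  ⇒  h = 2A/b = 2·44.7/11.5 = 89.4/11.5 ≈ 7.77391

h = 7.774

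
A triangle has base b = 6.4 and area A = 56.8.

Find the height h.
A = ½·b·h  ⇒  h = 2A/b = 2·56.8/6.4 = 113.6/6.4 ≈ 17.75

h = 17.75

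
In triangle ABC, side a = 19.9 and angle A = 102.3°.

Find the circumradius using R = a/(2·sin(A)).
R = a/(2·sin(A)) = 19.9/(2·sin(102.3°))
sin(102.3°) ≈ 0.977046
R ≈ 19.9/(2·0.977046) = 19.9/1.95409 ≈ 10.1838

R = 10.18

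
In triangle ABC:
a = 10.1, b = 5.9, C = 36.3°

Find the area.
Two sides and the included angle (SAS): A = ½·a·b·sin(C) = ½·10.1·5.9·sin(36.3°)
sin(36.3°) ≈ 0.592013
A ≈ ½·59.59·0.592013 = 29.795·0.592013 ≈ 17.639

Area = 17.64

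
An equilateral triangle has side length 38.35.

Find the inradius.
r = Area/s with s the semi-perimeter.
Area = (√3/4)·38.35² = (√3/4)·1470.7225 ≈ 0.433013·1470.7225 ≈ 636.842
s = 3·38.35/2 = 57.525
r ≈ 636.842/57.525 ≈ 11.0707
(Equivalently r = side/(2√3) = 38.35/3.4641 ≈ 11.0707.)

r = 11.07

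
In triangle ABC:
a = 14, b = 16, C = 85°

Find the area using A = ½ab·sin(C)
A = ½·a·b·sin(C) = ½·14·16·sin(85°)
sin(85°) ≈ 0.996195
A ≈ ½·224·0.996195 = 112·0.996195 ≈ 111.574

Area = 111.6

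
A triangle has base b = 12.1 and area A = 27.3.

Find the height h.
A = ½·b·h  ⇒  h = 2A/b = 2·27.3/12.1 = 54.6/12.1 ≈ 4.5124

h = 4.512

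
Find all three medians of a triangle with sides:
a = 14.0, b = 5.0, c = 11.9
Median formula: m_a = ½√(2b² + 2c² − a²) (and cyclically). a² = 196, b² = 25, c² = 141.61.
m_a = ½√(2·25 + 2·141.61 − 196) = ½√137.22 ≈ ½·11.7141 ≈ 5.85705
m_b = ½√(2·196 + 2·141.61 − 25) = ½√650.22 ≈ ½·25.4994 ≈ 12.7497
m_c = ½√(2·196 + 2·25 − 141.61) = ½√300.39 ≈ ½·17.3318 ≈ 8.66588

m_a = 5.857, m_b = 12.75, m_c = 8.666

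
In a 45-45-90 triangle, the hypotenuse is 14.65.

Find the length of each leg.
In a 45-45-90 triangle hypotenuse = leg·√2, so leg = hypotenuse/√2.
Leg = 14.65/√2 ≈ 14.65/1.41421 ≈ 10.3591

Each leg = 10.36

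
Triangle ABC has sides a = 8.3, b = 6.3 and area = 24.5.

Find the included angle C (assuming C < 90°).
Area = ½·a·b·sin(C)  ⇒  sin(C) = 2·Area/(a·b) = 2·24.5/(8.3·6.3) = 49/52.29 ≈ 0.937082
C = arcsin(0.937082) ≈ 69.5671° (taking the acute solution since C < 90°)

C = 69.57°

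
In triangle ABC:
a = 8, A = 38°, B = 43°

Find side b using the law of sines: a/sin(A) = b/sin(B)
a/sin(A) = b/sin(B)  ⇒  b = a·sin(B)/sin(A) = 8·sin(43°)/sin(38°)
sin(43°) ≈ 0.681998, sin(38°) ≈ 0.615661
b ≈ 8·0.681998/0.615661 ≈ 5.45599/0.615661 ≈ 8.86199

b = 8.862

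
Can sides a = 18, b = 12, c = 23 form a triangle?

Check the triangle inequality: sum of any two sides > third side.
a + b vs c: 18 + 12 = 30 > 23  ✓
a + c vs b: 18 + 23 = 41 > 12  ✓
b + c vs a: 12 + 23 = 35 > 18  ✓

Yes, triangle inequality satisfied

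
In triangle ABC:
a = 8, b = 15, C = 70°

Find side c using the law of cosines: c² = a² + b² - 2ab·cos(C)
c² = 8² + 15² − 2·8·15·cos(70°)
cos(70°) ≈ 0.34202
c² ≈ 64 + 225 − 240·(0.34202) ≈ 289 − 82.0848 ≈ 206.915
c ≈ √206.915 ≈ 14.3845

c = 14.38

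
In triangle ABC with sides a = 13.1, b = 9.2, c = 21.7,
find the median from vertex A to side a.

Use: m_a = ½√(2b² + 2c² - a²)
m_a = ½√(2·9.2² + 2·21.7² − 13.1²) = ½√(2·84.64 + 2·470.89 − 171.61) = ½√(169.28 + 941.78 − 171.61) = ½√939.45
√939.45 ≈ 30.6504, so m_a ≈ 15.3252

m_a = 15.33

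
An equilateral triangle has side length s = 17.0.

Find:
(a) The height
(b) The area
(a) The height splits the triangle into two 30-60-90 halves: h = s·√3/2 = 17.0·1.73205/2 ≈ 29.4449/2 ≈ 14.7224
(b) Area = (√3/4)·s² = (√3/4)·17.0² = (√3/4)·289 ≈ 0.433013·289 ≈ 125.141

Height = 14.72, Area = 125.1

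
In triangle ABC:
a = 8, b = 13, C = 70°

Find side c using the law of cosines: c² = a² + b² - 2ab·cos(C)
c² = 8² + 13² − 2·8·13·cos(70°)
cos(70°) ≈ 0.34202
c² ≈ 64 + 169 − 208·(0.34202) ≈ 233 − 71.1402 ≈ 161.86
c ≈ √161.86 ≈ 12.7224

c = 12.72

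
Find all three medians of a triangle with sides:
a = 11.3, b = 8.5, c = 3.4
Median formula: m_a = ½√(2b² + 2c² − a²) (and cyclically). a² = 127.69, b² = 72.25, c² = 11.56.
m_a = ½√(2·72.25 + 2·11.56 − 127.69) = ½√39.93 ≈ ½·6.31902 ≈ 3.15951
m_b = ½√(2·127.69 + 2·11.56 − 72.25) = ½√206.25 ≈ ½·14.3614 ≈ 7.1807
m_c = ½√(2·127.69 + 2·72.25 − 11.56) = ½√388.32 ≈ ½·19.7058 ≈ 9.85292

m_a = 3.16, m_b = 7.181, m_c = 9.853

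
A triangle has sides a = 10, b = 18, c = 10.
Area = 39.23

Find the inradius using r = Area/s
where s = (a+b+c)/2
s = (10 + 18 + 10)/2 = 38/2 = 19
r = Area/s = 39.23/19 ≈ 2.06474

r = 2.065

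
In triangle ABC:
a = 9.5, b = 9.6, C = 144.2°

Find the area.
Two sides and the included angle (SAS): A = ½·a·b·sin(C) = ½·9.5·9.6·sin(144.2°)
sin(144.2°) ≈ 0.584958
A ≈ ½·91.2·0.584958 = 45.6·0.584958 ≈ 26.6741

Area = 26.67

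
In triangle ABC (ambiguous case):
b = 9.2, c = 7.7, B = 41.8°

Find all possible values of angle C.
b/sin(B) = c/sin(C)  ⇒  sin(C) = c·sin(B)/b = 7.7·sin(41.8°)/9.2
sin(41.8°) ≈ 0.666532
sin(C) ≈ 7.7·0.666532/9.2 ≈ 5.1323/9.2 ≈ 0.557859
Candidate 1: C₁ = arcsin(0.557859) ≈ 33.9078°  →  A = 180° − 41.8° − 33.9078° ≈ 104.292° > 0, valid
Candidate 2: C₂ = 180° − C₁ ≈ 146.092°  →  A = 180° − 41.8° − 146.092° ≈ -7.8922° ≤ 0, not a valid triangle

C = 33.91° (one solution)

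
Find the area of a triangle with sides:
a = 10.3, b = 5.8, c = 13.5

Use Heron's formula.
s = (10.3 + 5.8 + 13.5)/2 = 29.6/2 = 14.8
s − a = 4.5, s − b = 9, s − c = 1.3
s(s−a)(s−b)(s−c) = 14.8·4.5·9·1.3 ≈ 779.22
Area = √779.22 ≈ 27.9145

Area = 27.91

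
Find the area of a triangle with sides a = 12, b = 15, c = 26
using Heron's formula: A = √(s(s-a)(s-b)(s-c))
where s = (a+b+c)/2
s = (12 + 15 + 26)/2 = 53/2 = 26.5
s − a = 14.5, s − b = 11.5, s − c = 0.5
s(s−a)(s−b)(s−c) = 26.5·14.5·11.5·0.5 = 2209.4375
Area = √2209.4375 ≈ 47.0047

s = 26.5, Area = 47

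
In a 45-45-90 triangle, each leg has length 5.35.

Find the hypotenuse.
In a 45-45-90 triangle the sides are in ratio 1 : 1 : √2, so hypotenuse = leg·√2.
Hypotenuse = 5.35·√2 ≈ 5.35·1.41421 ≈ 7.56604

Hypotenuse = 5.35√2 = 7.566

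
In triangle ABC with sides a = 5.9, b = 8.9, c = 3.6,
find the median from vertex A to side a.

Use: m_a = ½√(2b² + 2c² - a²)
m_a = ½√(2·8.9² + 2·3.6² − 5.9²) = ½√(2·79.21 + 2·12.96 − 34.81) = ½√(158.42 + 25.92 − 34.81) = ½√149.53
√149.53 ≈ 12.2282, so m_a ≈ 6.11412

m_a = 6.114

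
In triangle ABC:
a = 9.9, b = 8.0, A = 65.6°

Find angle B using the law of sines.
a/sin(A) = b/sin(B)  ⇒  sin(B) = b·sin(A)/a = 8.0·sin(65.6°)/9.9
sin(65.6°) ≈ 0.910684
sin(B) ≈ 8.0·0.910684/9.9 ≈ 7.28547/9.9 ≈ 0.735906
B = arcsin(0.735906) ≈ 47.3838°
(Since b ≤ a we need B ≤ A, so the obtuse alternative 180° − 47.3838° ≈ 132.616° is rejected.)

B = 47.38°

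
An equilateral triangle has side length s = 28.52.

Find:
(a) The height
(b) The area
(a) The height splits the triangle into two 30-60-90 halves: h = s·√3/2 = 28.52·1.73205/2 ≈ 49.3981/2 ≈ 24.699
(b) Area = (√3/4)·s² = (√3/4)·28.52² = (√3/4)·813.3904 ≈ 0.433013·813.3904 ≈ 352.208

Height = 24.7, Area = 352.2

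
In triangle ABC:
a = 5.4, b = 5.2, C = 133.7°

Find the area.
Two sides and the included angle (SAS): A = ½·a·b·sin(C) = ½·5.4·5.2·sin(133.7°)
sin(133.7°) ≈ 0.722967
A ≈ ½·28.08·0.722967 = 14.04·0.722967 ≈ 10.1505

Area = 10.15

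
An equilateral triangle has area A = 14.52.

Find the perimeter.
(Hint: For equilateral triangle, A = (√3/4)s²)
A = (√3/4)s²  ⇒  s² = 4A/√3 = 4·14.52/√3 = 58.08/1.73205 ≈ 33.5325
s ≈ √33.5325 ≈ 5.79073
Perimeter = 3s ≈ 3·5.79073 ≈ 17.3722

Perimeter = 17.37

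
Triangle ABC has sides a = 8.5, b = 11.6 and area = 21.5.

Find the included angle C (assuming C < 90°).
Area = ½·a·b·sin(C)  ⇒  sin(C) = 2·Area/(a·b) = 2·21.5/(8.5·11.6) = 43/98.6 ≈ 0.436105
C = arcsin(0.436105) ≈ 25.8557° (taking the acute solution since C < 90°)

C = 25.86°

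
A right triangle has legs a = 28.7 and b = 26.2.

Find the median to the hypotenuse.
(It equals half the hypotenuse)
Hypotenuse c = √(a² + b²) = √(823.69 + 686.44) = √1510.13 ≈ 38.8604
Median to hypotenuse = c/2 ≈ 38.8604/2 ≈ 19.4302

Median = 19.43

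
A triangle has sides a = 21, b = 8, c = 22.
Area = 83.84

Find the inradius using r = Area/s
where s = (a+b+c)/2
s = (21 + 8 + 22)/2 = 51/2 = 25.5
r = Area/s = 83.84/25.5 ≈ 3.28784

r = 3.288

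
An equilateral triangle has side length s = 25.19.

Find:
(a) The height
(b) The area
(a) The height splits the triangle into two 30-60-90 halves: h = s·√3/2 = 25.19·1.73205/2 ≈ 43.6304/2 ≈ 21.8152
(b) Area = (√3/4)·s² = (√3/4)·25.19² = (√3/4)·634.5361 ≈ 0.433013·634.5361 ≈ 274.762

Height = 21.82, Area = 274.8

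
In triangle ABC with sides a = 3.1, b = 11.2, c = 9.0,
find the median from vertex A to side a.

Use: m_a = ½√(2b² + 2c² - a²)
m_a = ½√(2·11.2² + 2·9.0² − 3.1²) = ½√(2·125.44 + 2·81 − 9.61) = ½√(250.88 + 162 − 9.61) = ½√403.27
√403.27 ≈ 20.0816, so m_a ≈ 10.0408

m_a = 10.04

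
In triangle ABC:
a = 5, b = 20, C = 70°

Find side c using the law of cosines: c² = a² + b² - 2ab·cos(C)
c² = 5² + 20² − 2·5·20·cos(70°)
cos(70°) ≈ 0.34202
c² ≈ 25 + 400 − 200·(0.34202) ≈ 425 − 68.404 ≈ 356.596
c ≈ √356.596 ≈ 18.8837

c = 18.88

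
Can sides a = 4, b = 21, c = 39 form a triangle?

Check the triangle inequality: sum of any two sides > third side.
a + b vs c: 4 + 21 = 25 ≤ 39  ✗
a + c vs b: 4 + 39 = 43 > 21  ✓
b + c vs a: 21 + 39 = 60 > 4  ✓

No: 4 + 21 = 25 is not > 39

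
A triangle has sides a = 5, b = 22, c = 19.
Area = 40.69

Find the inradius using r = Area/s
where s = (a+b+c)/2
s = (5 + 22 + 19)/2 = 46/2 = 23
r = Area/s = 40.69/23 ≈ 1.76913

r = 1.769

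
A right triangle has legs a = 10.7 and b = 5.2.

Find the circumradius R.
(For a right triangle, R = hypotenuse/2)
Hypotenuse c = √(a² + b²) = √(114.49 + 27.04) = √141.53 ≈ 11.8966
R = c/2 ≈ 11.8966/2 ≈ 5.94832

R = 5.948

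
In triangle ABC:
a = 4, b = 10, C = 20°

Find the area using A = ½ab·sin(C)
A = ½·a·b·sin(C) = ½·4·10·sin(20°)
sin(20°) ≈ 0.34202
A ≈ ½·40·0.34202 = 20·0.34202 ≈ 6.8404

Area = 6.84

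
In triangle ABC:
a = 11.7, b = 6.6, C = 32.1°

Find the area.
Two sides and the included angle (SAS): A = ½·a·b·sin(C) = ½·11.7·6.6·sin(32.1°)
sin(32.1°) ≈ 0.531399
A ≈ ½·77.22·0.531399 = 38.61·0.531399 ≈ 20.5173

Area = 20.52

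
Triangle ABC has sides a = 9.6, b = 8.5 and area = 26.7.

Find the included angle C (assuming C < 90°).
Area = ½·a·b·sin(C)  ⇒  sin(C) = 2·Area/(a·b) = 2·26.7/(9.6·8.5) = 53.4/81.6 ≈ 0.654412
C = arcsin(0.654412) ≈ 40.8751° (taking the acute solution since C < 90°)

C = 40.88°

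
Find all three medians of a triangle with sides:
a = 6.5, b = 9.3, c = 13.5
Median formula: m_a = ½√(2b² + 2c² − a²) (and cyclically). a² = 42.25, b² = 86.49, c² = 182.25.
m_a = ½√(2·86.49 + 2·182.25 − 42.25) = ½√495.23 ≈ ½·22.2538 ≈ 11.1269
m_b = ½√(2·42.25 + 2·182.25 − 86.49) = ½√362.51 ≈ ½·19.0397 ≈ 9.51985
m_c = ½√(2·42.25 + 2·86.49 − 182.25) = ½√75.23 ≈ ½·8.67352 ≈ 4.33676

m_a = 11.13, m_b = 9.52, m_c = 4.337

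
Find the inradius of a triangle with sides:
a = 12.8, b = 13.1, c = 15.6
r = Area/s where s is the semi-perimeter.
s = (12.8 + 13.1 + 15.6)/2 = 41.5/2 = 20.75
Area = √(s(s−a)(s−b)(s−c)) = √(20.75·7.95·7.65·5.15) ≈ √6499.11 ≈ 80.6171
r ≈ 80.6171/20.75 ≈ 3.88516

r = 3.885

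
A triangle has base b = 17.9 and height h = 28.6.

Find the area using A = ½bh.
A = ½·b·h = ½·17.9·28.6 = ½·511.94 = 255.97

Area = 255.97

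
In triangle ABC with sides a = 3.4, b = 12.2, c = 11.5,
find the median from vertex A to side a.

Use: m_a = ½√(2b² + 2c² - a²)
m_a = ½√(2·12.2² + 2·11.5² − 3.4²) = ½√(2·148.84 + 2·132.25 − 11.56) = ½√(297.68 + 264.5 − 11.56) = ½√550.62
√550.62 ≈ 23.4653, so m_a ≈ 11.7326

m_a = 11.73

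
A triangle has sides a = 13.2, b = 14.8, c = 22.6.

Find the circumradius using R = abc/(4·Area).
First find the area with Heron's formula.
s = (13.2 + 14.8 + 22.6)/2 = 25.3
Area = √(s(s−a)(s−b)(s−c)) = √(25.3·12.1·10.5·2.7) ≈ √8678.79 ≈ 93.16
abc = 13.2·14.8·22.6 = 4415.136
R = abc/(4·Area) ≈ 4415.136/(4·93.16) = 4415.136/372.64 ≈ 11.8483

R = 11.85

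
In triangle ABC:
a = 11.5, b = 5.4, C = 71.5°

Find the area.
Two sides and the included angle (SAS): A = ½·a·b·sin(C) = ½·11.5·5.4·sin(71.5°)
sin(71.5°) ≈ 0.948324
A ≈ ½·62.1·0.948324 = 31.05·0.948324 ≈ 29.4454

Area = 29.45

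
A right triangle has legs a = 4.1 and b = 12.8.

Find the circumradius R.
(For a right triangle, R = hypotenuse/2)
Hypotenuse c = √(a² + b²) = √(16.81 + 163.84) = √180.65 ≈ 13.4406
R = c/2 ≈ 13.4406/2 ≈ 6.72031

R = 6.72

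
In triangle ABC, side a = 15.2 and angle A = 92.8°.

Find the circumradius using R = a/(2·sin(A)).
R = a/(2·sin(A)) = 15.2/(2·sin(92.8°))
sin(92.8°) ≈ 0.998806
R ≈ 15.2/(2·0.998806) = 15.2/1.99761 ≈ 7.60908

R = 7.609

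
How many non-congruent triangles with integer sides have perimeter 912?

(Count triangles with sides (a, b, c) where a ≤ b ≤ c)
Let a ≤ b ≤ c with a + b + c = 912. The only binding inequality is a + b > c, i.e. 912 − c > c, so c < 912/2; and c ≥ 912/3 since c is the largest side.
So 304 ≤ c ≤ 455. For each c, b runs from ⌈(912 − c)/2⌉ up to c (then a = 912 − b − c satisfies 1 ≤ a ≤ b automatically), giving c − ⌈(912 − c)/2⌉ + 1 choices.
Summing over c: 1 + 2 + 4 + 5 + … + 226 + 227  (152 terms, c = 304, …, 455) = 17328
Check (closed form: nearest integer to p²/48 for even p, (p+3)²/48 for odd p): 912²/48 = 831744/48 ≈ 17328.00 → 17328

17328 triangles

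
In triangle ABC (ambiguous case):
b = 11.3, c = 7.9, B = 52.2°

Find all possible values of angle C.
b/sin(B) = c/sin(C)  ⇒  sin(C) = c·sin(B)/b = 7.9·sin(52.2°)/11.3
sin(52.2°) ≈ 0.790155
sin(C) ≈ 7.9·0.790155/11.3 ≈ 6.24222/11.3 ≈ 0.552409
Candidate 1: C₁ = arcsin(0.552409) ≈ 33.5325°  →  A = 180° − 52.2° − 33.5325° ≈ 94.2675° > 0, valid
Candidate 2: C₂ = 180° − C₁ ≈ 146.468°  →  A = 180° − 52.2° − 146.468° ≈ -18.6675° ≤ 0, not a valid triangle

C = 33.53° (one solution)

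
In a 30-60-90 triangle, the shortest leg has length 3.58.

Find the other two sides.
In a 30-60-90 triangle the sides are in ratio 1 : √3 : 2 (short leg : long leg : hypotenuse).
Long leg = 3.58·√3 ≈ 3.58·1.73205 ≈ 6.20074
Hypotenuse = 2·3.58 = 7.16

Long leg = 3.58√3 = 6.201, Hypotenuse = 7.16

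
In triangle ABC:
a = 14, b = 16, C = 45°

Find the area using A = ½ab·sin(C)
A = ½·a·b·sin(C) = ½·14·16·sin(45°)
sin(45°) ≈ 0.707107
A ≈ ½·224·0.707107 = 112·0.707107 ≈ 79.196

Area = 79.2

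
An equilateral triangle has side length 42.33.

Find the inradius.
r = Area/s with s the semi-perimeter.
Area = (√3/4)·42.33² = (√3/4)·1791.8289 ≈ 0.433013·1791.8289 ≈ 775.885
s = 3·42.33/2 = 63.495
r ≈ 775.885/63.495 ≈ 12.2196
(Equivalently r = side/(2√3) = 42.33/3.4641 ≈ 12.2196.)

r = 12.22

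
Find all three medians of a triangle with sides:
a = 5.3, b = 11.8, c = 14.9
Median formula: m_a = ½√(2b² + 2c² − a²) (and cyclically). a² = 28.09, b² = 139.24, c² = 222.01.
m_a = ½√(2·139.24 + 2·222.01 − 28.09) = ½√694.41 ≈ ½·26.3517 ≈ 13.1758
m_b = ½√(2·28.09 + 2·222.01 − 139.24) = ½√360.96 ≈ ½·18.9989 ≈ 9.49947
m_c = ½√(2·28.09 + 2·139.24 − 222.01) = ½√112.65 ≈ ½·10.6137 ≈ 5.30684

m_a = 13.18, m_b = 9.499, m_c = 5.307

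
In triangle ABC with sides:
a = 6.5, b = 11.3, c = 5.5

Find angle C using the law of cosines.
c² = a² + b² − 2ab·cos(C)  ⇒  cos(C) = (a² + b² − c²)/(2ab)
cos(C) = (6.5² + 11.3² − 5.5²)/(2·6.5·11.3) = (42.25 + 127.69 − 30.25)/146.9 = 139.69/146.9 ≈ 0.950919
C = arccos(0.950919) ≈ 18.0255°

C = 18.03°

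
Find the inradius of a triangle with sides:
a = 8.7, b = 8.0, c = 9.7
r = Area/s where s is the semi-perimeter.
s = (8.7 + 8.0 + 9.7)/2 = 26.4/2 = 13.2
Area = √(s(s−a)(s−b)(s−c)) = √(13.2·4.5·5.2·3.5) ≈ √1081.08 ≈ 32.8798
r ≈ 32.8798/13.2 ≈ 2.49089

r = 2.491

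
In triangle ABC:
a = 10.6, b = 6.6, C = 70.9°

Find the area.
Two sides and the included angle (SAS): A = ½·a·b·sin(C) = ½·10.6·6.6·sin(70.9°)
sin(70.9°) ≈ 0.944949
A ≈ ½·69.96·0.944949 = 34.98·0.944949 ≈ 33.0543

Area = 33.05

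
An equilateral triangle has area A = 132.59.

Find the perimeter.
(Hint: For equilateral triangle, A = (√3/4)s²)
A = (√3/4)s²  ⇒  s² = 4A/√3 = 4·132.59/√3 = 530.36/1.73205 ≈ 306.203
s ≈ √306.203 ≈ 17.4987
Perimeter = 3s ≈ 3·17.4987 ≈ 52.496

Perimeter = 52.5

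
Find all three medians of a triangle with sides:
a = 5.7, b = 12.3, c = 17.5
Median formula: m_a = ½√(2b² + 2c² − a²) (and cyclically). a² = 32.49, b² = 151.29, c² = 306.25.
m_a = ½√(2·151.29 + 2·306.25 − 32.49) = ½√882.59 ≈ ½·29.7084 ≈ 14.8542
m_b = ½√(2·32.49 + 2·306.25 − 151.29) = ½√526.19 ≈ ½·22.9388 ≈ 11.4694
m_c = ½√(2·32.49 + 2·151.29 − 306.25) = ½√61.31 ≈ ½·7.83007 ≈ 3.91504

m_a = 14.85, m_b = 11.47, m_c = 3.915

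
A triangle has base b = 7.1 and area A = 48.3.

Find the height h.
A = ½·b·h  ⇒  h = 2A/b = 2·48.3/7.1 = 96.6/7.1 ≈ 13.6056

h = 13.61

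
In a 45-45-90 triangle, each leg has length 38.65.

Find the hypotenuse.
In a 45-45-90 triangle the sides are in ratio 1 : 1 : √2, so hypotenuse = leg·√2.
Hypotenuse = 38.65·√2 ≈ 38.65·1.41421 ≈ 54.6594

Hypotenuse = 38.65√2 = 54.66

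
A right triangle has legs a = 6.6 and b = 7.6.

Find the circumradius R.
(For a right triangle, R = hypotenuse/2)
Hypotenuse c = √(a² + b²) = √(43.56 + 57.76) = √101.32 ≈ 10.0658
R = c/2 ≈ 10.0658/2 ≈ 5.03289

R = 5.033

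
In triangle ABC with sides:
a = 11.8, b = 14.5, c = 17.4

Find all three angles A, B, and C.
Law of cosines for each angle (a² = 139.24, b² = 210.25, c² = 302.76):
cos(A) = (b² + c² − a²)/(2bc) = (210.25 + 302.76 − 139.24)/(2·14.5·17.4) = 373.77/504.6 ≈ 0.740725  ⇒  A ≈ 42.2068°
cos(B) = (a² + c² − b²)/(2ac) = (139.24 + 302.76 − 210.25)/(2·11.8·17.4) = 231.75/410.64 ≈ 0.564363  ⇒  B ≈ 55.6419°
cos(C) = (a² + b² − c²)/(2ab) = (139.24 + 210.25 − 302.76)/(2·11.8·14.5) = 46.73/342.2 ≈ 0.136558  ⇒  C ≈ 82.1513°
Check: A + B + C ≈ 180°

A = 42.21°, B = 55.64°, C = 82.15°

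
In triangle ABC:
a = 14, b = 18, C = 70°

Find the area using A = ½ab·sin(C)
A = ½·a·b·sin(C) = ½·14·18·sin(70°)
sin(70°) ≈ 0.939693
A ≈ ½·252·0.939693 = 126·0.939693 ≈ 118.401

Area = 118.4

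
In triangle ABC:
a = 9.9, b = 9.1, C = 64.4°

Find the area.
Two sides and the included angle (SAS): A = ½·a·b·sin(C) = ½·9.9·9.1·sin(64.4°)
sin(64.4°) ≈ 0.901833
A ≈ ½·90.09·0.901833 = 45.045·0.901833 ≈ 40.623

Area = 40.62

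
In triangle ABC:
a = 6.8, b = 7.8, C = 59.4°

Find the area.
Two sides and the included angle (SAS): A = ½·a·b·sin(C) = ½·6.8·7.8·sin(59.4°)
sin(59.4°) ≈ 0.860742
A ≈ ½·53.04·0.860742 = 26.52·0.860742 ≈ 22.8269

Area = 22.83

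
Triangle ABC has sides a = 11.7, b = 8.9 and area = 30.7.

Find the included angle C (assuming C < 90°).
Area = ½·a·b·sin(C)  ⇒  sin(C) = 2·Area/(a·b) = 2·30.7/(11.7·8.9) = 61.4/104.13 ≈ 0.589648
C = arcsin(0.589648) ≈ 36.132° (taking the acute solution since C < 90°)

C = 36.13°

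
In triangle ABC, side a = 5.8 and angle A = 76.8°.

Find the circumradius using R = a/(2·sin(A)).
R = a/(2·sin(A)) = 5.8/(2·sin(76.8°))
sin(76.8°) ≈ 0.973579
R ≈ 5.8/(2·0.973579) = 5.8/1.94716 ≈ 2.9787

R = 2.979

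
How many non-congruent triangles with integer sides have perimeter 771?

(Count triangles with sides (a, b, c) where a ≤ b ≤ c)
Let a ≤ b ≤ c with a + b + c = 771. The only binding inequality is a + b > c, i.e. 771 − c > c, so c < 771/2; and c ≥ 771/3 since c is the largest side.
So 257 ≤ c ≤ 385. For each c, b runs from ⌈(771 − c)/2⌉ up to c (then a = 771 − b − c satisfies 1 ≤ a ≤ b automatically), giving c − ⌈(771 − c)/2⌉ + 1 choices.
Summing over c: 1 + 2 + 4 + 5 + … + 191 + 193  (129 terms, c = 257, …, 385) = 12481
Check (closed form: nearest integer to p²/48 for even p, (p+3)²/48 for odd p): (771+3)²/48 = 774²/48 = 599076/48 ≈ 12480.75 → 12481

12481 triangles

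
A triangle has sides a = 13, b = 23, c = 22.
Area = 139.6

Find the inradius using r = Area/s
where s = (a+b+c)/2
s = (13 + 23 + 22)/2 = 58/2 = 29
r = Area/s = 139.6/29 ≈ 4.81379

r = 4.814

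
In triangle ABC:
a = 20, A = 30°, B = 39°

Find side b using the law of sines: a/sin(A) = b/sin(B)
a/sin(A) = b/sin(B)  ⇒  b = a·sin(B)/sin(A) = 20·sin(39°)/sin(30°)
sin(39°) ≈ 0.62932, sin(30°) ≈ 0.5
b ≈ 20·0.62932/0.5 ≈ 12.5864/0.5 ≈ 25.1728

b = 25.17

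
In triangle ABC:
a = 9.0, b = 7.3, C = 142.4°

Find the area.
Two sides and the included angle (SAS): A = ½·a·b·sin(C) = ½·9.0·7.3·sin(142.4°)
sin(142.4°) ≈ 0.610145
A ≈ ½·65.7·0.610145 = 32.85·0.610145 ≈ 20.0433

Area = 20.04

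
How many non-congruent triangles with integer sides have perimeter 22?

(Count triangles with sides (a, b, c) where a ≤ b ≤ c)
Let a ≤ b ≤ c with a + b + c = 22. The only binding inequality is a + b > c, i.e. 22 − c > c, so c < 22/2; and c ≥ 22/3 since c is the largest side.
So 8 ≤ c ≤ 10. For each c, b runs from ⌈(22 − c)/2⌉ up to c (then a = 22 − b − c satisfies 1 ≤ a ≤ b automatically), giving c − ⌈(22 − c)/2⌉ + 1 choices.
Summing over c: 2 + 3 + 5 = 10
Check (closed form: nearest integer to p²/48 for even p, (p+3)²/48 for odd p): 22²/48 = 484/48 ≈ 10.08 → 10

10 triangles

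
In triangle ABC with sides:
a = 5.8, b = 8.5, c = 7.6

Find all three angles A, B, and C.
Law of cosines for each angle (a² = 33.64, b² = 72.25, c² = 57.76):
cos(A) = (b² + c² − a²)/(2bc) = (72.25 + 57.76 − 33.64)/(2·8.5·7.6) = 96.37/129.2 ≈ 0.745898  ⇒  A ≈ 41.7637°
cos(B) = (a² + c² − b²)/(2ac) = (33.64 + 57.76 − 72.25)/(2·5.8·7.6) = 19.15/88.16 ≈ 0.217219  ⇒  B ≈ 77.4543°
cos(C) = (a² + b² − c²)/(2ab) = (33.64 + 72.25 − 57.76)/(2·5.8·8.5) = 48.13/98.6 ≈ 0.488134  ⇒  C ≈ 60.782°
Check: A + B + C ≈ 180°

A = 41.76°, B = 77.45°, C = 60.78°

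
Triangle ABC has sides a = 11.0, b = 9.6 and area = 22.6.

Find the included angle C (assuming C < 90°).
Area = ½·a·b·sin(C)  ⇒  sin(C) = 2·Area/(a·b) = 2·22.6/(11.0·9.6) = 45.2/105.6 ≈ 0.42803
C = arcsin(0.42803) ≈ 25.3426° (taking the acute solution since C < 90°)

C = 25.34°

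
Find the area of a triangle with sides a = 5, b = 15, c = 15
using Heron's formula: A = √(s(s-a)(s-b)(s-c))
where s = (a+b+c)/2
s = (5 + 15 + 15)/2 = 35/2 = 17.5
s − a = 12.5, s − b = 2.5, s − c = 2.5
s(s−a)(s−b)(s−c) = 17.5·12.5·2.5·2.5 = 1367.1875
Area = √1367.1875 ≈ 36.9755

s = 17.5, Area = 36.98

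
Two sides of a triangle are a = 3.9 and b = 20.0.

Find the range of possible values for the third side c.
Triangle inequality: |a − b| < c < a + b
|a − b| = |3.9 − 20.0| = 16.1
a + b = 3.9 + 20.0 = 23.9

16.1 < c < 23.9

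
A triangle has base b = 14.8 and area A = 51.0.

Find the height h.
A = ½·b·h  ⇒  h = 2A/b = 2·51.0/14.8 = 102/14.8 ≈ 6.89189

h = 6.892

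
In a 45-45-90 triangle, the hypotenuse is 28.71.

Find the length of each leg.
In a 45-45-90 triangle hypotenuse = leg·√2, so leg = hypotenuse/√2.
Leg = 28.71/√2 ≈ 28.71/1.41421 ≈ 20.301

Each leg = 20.3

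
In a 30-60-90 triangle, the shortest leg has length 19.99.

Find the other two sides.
In a 30-60-90 triangle the sides are in ratio 1 : √3 : 2 (short leg : long leg : hypotenuse).
Long leg = 19.99·√3 ≈ 19.99·1.73205 ≈ 34.6237
Hypotenuse = 2·19.99 = 39.98

Long leg = 19.99√3 = 34.62, Hypotenuse = 39.98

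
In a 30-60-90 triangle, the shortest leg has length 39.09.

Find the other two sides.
In a 30-60-90 triangle the sides are in ratio 1 : √3 : 2 (short leg : long leg : hypotenuse).
Long leg = 39.09·√3 ≈ 39.09·1.73205 ≈ 67.7059
Hypotenuse = 2·39.09 = 78.18

Long leg = 39.09√3 = 67.71, Hypotenuse = 78.18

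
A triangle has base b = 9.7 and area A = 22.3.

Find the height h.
A = ½·b·h  ⇒  h = 2A/b = 2·22.3/9.7 = 44.6/9.7 ≈ 4.59794

h = 4.598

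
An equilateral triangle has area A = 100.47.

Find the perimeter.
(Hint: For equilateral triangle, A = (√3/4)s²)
A = (√3/4)s²  ⇒  s² = 4A/√3 = 4·100.47/√3 = 401.88/1.73205 ≈ 232.026
s ≈ √232.026 ≈ 15.2324
Perimeter = 3s ≈ 3·15.2324 ≈ 45.6972

Perimeter = 45.7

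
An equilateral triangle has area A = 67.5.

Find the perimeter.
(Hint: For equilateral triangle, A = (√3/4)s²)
A = (√3/4)s²  ⇒  s² = 4A/√3 = 4·67.5/√3 = 270/1.73205 ≈ 155.885
s ≈ √155.885 ≈ 12.4854
Perimeter = 3s ≈ 3·12.4854 ≈ 37.4561

Perimeter = 37.46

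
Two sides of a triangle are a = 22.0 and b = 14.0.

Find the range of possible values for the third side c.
Triangle inequality: |a − b| < c < a + b
|a − b| = |22.0 − 14.0| = 8
a + b = 22.0 + 14.0 = 36

8 < c < 36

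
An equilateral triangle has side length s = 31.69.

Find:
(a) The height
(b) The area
(a) The height splits the triangle into two 30-60-90 halves: h = s·√3/2 = 31.69·1.73205/2 ≈ 54.8887/2 ≈ 27.4443
(b) Area = (√3/4)·s² = (√3/4)·31.69² = (√3/4)·1004.2561 ≈ 0.433013·1004.2561 ≈ 434.856

Height = 27.44, Area = 434.9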